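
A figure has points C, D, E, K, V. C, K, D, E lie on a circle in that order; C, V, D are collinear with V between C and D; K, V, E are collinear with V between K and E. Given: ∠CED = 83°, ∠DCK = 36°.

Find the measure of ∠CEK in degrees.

1. ∠CKD = 97°  [cyclic CKDE, opposite ∠K+∠E]
2. ∠CDK = 47°  [△CKD]
3. ∠CEK = 47°  [same arc CK]

∠CEK = 47°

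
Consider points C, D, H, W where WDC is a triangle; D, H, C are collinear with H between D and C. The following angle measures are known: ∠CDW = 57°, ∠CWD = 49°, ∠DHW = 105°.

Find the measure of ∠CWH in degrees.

1. ∠DCW = 74°  [△WDC]
2. ∠CHW = 75°  [linear pair at H on DC]
3. ∠HCW = 74°  [H on ray CD]
4. ∠CWH = 31°  [△WHC]

∠CWH = 31°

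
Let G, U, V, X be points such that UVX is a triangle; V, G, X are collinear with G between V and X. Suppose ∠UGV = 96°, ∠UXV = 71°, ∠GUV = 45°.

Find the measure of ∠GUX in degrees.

1. ∠UGX = 84°  [linear pair at G on VX]
2. ∠GXU = 71°  [G on ray XV]
3. ∠GUX = 25°  [△UGX]

∠GUX = 25°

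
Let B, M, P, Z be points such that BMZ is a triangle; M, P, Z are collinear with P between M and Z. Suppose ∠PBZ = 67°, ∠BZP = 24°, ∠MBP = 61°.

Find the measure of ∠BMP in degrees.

∠BMP = 28°

1. ∠BPZ = 89°  [△BPZ]
2. ∠BPM = 91°  [linear pair at P on MZ]
3. ∠BMP = 28°  [△BMP]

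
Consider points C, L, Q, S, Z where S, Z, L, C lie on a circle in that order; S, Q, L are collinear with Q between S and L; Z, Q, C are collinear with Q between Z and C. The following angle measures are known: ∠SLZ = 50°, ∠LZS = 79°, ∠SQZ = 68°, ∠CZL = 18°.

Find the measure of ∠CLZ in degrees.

1. ∠SCZ = 50°  [same arc SZ]
2. ∠LSZ = 51°  [△SZL]
3. ∠CZS = 61°  [△SQZ]
4. ∠CSZ = 69°  [△SZC]
5. ∠CLZ = 111°  [cyclic SZLC, opposite ∠S+∠L]

∠CLZ = 111°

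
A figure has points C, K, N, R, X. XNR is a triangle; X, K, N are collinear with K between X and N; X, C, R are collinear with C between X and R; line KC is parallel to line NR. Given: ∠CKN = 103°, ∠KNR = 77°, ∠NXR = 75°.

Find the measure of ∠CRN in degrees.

1. ∠RNX = 77°  [K on ray NX]
2. ∠NRX = 28°  [△XNR]
3. ∠CRN = 28°  [C on ray RX]

∠CRN = 28°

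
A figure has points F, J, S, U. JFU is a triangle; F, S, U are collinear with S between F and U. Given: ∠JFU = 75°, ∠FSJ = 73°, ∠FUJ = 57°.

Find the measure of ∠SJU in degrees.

1. ∠JSU = 107°  [linear pair at S on FU]
2. ∠JUS = 57°  [S on ray UF]
3. ∠SJU = 16°  [△JSU]

∠SJU = 16°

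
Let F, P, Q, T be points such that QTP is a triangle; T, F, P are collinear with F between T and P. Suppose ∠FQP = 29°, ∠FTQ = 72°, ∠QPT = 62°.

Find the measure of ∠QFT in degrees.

1. ∠FPQ = 62°  [F on ray PT]
2. ∠PFQ = 89°  [△QFP]
3. ∠QFT = 91°  [linear pair at F on TP]

∠QFT = 91°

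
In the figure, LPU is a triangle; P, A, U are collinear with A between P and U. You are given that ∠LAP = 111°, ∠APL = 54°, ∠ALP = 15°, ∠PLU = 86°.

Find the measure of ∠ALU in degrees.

1. ∠LAU = 69°  [linear pair at A on PU]
2. ∠LPU = 54°  [A on ray PU]
3. ∠LUP = 40°  [△LPU]
4. ∠AUL = 40°  [A on ray UP]
5. ∠ALU = 71°  [△LAU]

∠ALU = 71°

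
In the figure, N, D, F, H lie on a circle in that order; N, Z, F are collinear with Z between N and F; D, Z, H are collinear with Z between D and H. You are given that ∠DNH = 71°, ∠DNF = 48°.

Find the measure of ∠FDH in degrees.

1. ∠DFH = 109°  [cyclic NDFH, opposite ∠N+∠F]
2. ∠DHF = 48°  [same arc DF]
3. ∠FDH = 23°  [△DFH]

∠FDH = 23°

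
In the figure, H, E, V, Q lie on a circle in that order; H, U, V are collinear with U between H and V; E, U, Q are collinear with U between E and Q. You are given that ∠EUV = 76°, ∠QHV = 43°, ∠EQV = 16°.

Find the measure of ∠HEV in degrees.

∠HEV = 103°

1. ∠QEV = 43°  [same arc VQ]
2. ∠EHV = 16°  [same arc EV]
3. ∠EVH = 61°  [△EUV]
4. ∠HEV = 103°  [△HEV]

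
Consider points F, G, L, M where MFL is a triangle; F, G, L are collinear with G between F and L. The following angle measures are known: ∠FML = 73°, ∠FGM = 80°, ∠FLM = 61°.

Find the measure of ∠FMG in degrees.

∠FMG = 54°

1. ∠LFM = 46°  [△MFL]
2. ∠GFM = 46°  [G on ray FL]
3. ∠FMG = 54°  [△MFG]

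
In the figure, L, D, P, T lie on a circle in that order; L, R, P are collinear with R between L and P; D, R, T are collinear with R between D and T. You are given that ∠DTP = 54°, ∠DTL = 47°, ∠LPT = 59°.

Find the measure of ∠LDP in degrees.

∠LDP = 79°

1. ∠DLP = 54°  [same arc DP]
2. ∠DPL = 47°  [same arc LD]
3. ∠LDP = 79°  [△LDP]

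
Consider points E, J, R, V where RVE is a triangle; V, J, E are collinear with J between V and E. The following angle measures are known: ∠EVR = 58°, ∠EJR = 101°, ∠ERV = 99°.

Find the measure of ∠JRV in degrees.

1. ∠JVR = 58°  [J on ray VE]
2. ∠RJV = 79°  [linear pair at J on VE]
3. ∠JRV = 43°  [△RVJ]

∠JRV = 43°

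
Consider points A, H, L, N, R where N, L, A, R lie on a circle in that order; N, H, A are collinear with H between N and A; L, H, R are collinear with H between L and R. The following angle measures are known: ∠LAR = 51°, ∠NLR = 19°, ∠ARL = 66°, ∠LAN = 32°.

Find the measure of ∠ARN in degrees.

∠ARN = 98°

1. ∠ALR = 63°  [△LAR]
2. ∠NAR = 19°  [same arc NR]
3. ∠ANR = 63°  [same arc AR]
4. ∠ARN = 98°  [△NAR]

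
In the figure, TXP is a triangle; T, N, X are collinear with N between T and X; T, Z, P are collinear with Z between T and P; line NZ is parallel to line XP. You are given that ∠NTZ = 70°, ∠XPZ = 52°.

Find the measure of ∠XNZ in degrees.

∠XNZ = 122°

1. ∠PTX = 70°  [N on TX, Z on TP]
2. ∠TPX = 52°  [Z on ray PT]
3. ∠PXT = 58°  [△TXP]
4. ∠TNZ = 58°  [NZ∥XP, corresponding at N]
5. ∠XNZ = 122°  [linear pair at N on TX]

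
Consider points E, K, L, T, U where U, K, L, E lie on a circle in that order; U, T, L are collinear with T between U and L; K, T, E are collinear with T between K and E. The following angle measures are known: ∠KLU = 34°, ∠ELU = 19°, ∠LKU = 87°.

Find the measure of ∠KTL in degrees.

∠KTL = 78°

1. ∠KUL = 59°  [△UKL]
2. ∠EKU = 19°  [same arc UE]
3. ∠KTU = 102°  [△UTK]
4. ∠KTL = 78°  [linear pair at T on UL]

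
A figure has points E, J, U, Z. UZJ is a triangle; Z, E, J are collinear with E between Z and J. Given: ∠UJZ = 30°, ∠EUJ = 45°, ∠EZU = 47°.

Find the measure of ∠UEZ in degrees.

1. ∠EJU = 30°  [E on ray JZ]
2. ∠JEU = 105°  [△UEJ]
3. ∠UEZ = 75°  [linear pair at E on ZJ]

∠UEZ = 75°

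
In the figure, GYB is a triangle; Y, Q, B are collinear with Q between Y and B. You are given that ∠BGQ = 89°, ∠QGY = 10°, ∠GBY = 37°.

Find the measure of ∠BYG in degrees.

1. ∠GBQ = 37°  [Q on ray BY]
2. ∠BQG = 54°  [△GQB]
3. ∠GQY = 126°  [linear pair at Q on YB]
4. ∠GYQ = 44°  [△GYQ]
5. ∠BYG = 44°  [Q on ray YB]

∠BYG = 44°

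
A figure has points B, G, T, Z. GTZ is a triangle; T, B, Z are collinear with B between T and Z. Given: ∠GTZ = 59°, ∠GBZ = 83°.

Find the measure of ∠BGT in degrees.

1. ∠BTG = 59°  [B on ray TZ]
2. ∠GBT = 97°  [linear pair at B on TZ]
3. ∠BGT = 24°  [△GTB]

∠BGT = 24°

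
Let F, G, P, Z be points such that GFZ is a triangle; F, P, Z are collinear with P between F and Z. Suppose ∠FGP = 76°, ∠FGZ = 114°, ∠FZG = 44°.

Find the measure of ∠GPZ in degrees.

∠GPZ = 98°

1. ∠GFZ = 22°  [△GFZ]
2. ∠GFP = 22°  [P on ray FZ]
3. ∠FPG = 82°  [△GFP]
4. ∠GPZ = 98°  [linear pair at P on FZ]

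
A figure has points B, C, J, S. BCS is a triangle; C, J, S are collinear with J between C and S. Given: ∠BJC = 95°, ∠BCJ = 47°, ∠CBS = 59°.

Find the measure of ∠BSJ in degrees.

∠BSJ = 74°

1. ∠BCS = 47°  [J on ray CS]
2. ∠BSC = 74°  [△BCS]
3. ∠BSJ = 74°  [J on ray SC]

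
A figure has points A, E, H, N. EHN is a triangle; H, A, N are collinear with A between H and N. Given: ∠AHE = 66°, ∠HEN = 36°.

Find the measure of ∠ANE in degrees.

1. ∠EHN = 66°  [A on ray HN]
2. ∠ENH = 78°  [△EHN]
3. ∠ANE = 78°  [A on ray NH]

∠ANE = 78°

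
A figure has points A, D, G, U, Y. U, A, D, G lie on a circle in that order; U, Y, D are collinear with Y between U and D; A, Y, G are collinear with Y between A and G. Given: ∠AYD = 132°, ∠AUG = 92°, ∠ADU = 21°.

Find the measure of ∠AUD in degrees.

1. ∠DAG = 27°  [△AYD]
2. ∠ADG = 88°  [cyclic UADG, opposite ∠U+∠D]
3. ∠AGD = 65°  [△ADG]
4. ∠AUD = 65°  [same arc AD]

∠AUD = 65°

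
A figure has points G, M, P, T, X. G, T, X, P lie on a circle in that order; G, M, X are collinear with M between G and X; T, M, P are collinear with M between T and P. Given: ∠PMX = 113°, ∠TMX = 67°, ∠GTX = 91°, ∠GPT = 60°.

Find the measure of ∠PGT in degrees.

1. ∠GMP = 67°  [linear pair at M on GX]
2. ∠GPX = 89°  [cyclic GTXP, opposite ∠T+∠P]
3. ∠PGX = 53°  [△GMP]
4. ∠GXP = 38°  [△GXP]
5. ∠GTP = 38°  [same arc GP]
6. ∠PGT = 82°  [△GTP]

∠PGT = 82°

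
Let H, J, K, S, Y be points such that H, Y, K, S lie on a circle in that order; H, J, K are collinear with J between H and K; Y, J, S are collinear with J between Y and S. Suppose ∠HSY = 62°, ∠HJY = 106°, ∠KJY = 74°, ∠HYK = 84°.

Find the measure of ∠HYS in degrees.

1. ∠HKY = 62°  [same arc HY]
2. ∠KHY = 34°  [△HYK]
3. ∠HYS = 40°  [△HJY]

∠HYS = 40°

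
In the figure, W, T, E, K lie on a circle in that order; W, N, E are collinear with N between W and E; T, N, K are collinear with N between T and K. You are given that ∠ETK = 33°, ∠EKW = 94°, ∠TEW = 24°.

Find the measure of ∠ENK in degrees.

1. ∠EWK = 33°  [same arc EK]
2. ∠TKW = 24°  [same arc WT]
3. ∠KNW = 123°  [△WNK]
4. ∠ENK = 57°  [linear pair at N on WE]

∠ENK = 57°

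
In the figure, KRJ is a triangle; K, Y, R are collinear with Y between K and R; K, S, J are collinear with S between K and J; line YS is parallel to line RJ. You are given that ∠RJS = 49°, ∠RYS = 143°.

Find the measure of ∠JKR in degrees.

∠JKR = 94°

1. ∠KJR = 49°  [S on ray JK]
2. ∠KYS = 37°  [linear pair at Y on KR]
3. ∠KSY = 49°  [YS∥RJ, corresponding at S]
4. ∠SKY = 94°  [△KYS]
5. ∠JKR = 94°  [Y on KR, S on KJ]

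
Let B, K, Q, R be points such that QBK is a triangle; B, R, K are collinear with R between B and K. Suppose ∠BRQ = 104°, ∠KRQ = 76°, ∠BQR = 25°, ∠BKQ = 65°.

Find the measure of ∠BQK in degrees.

∠BQK = 64°

1. ∠QBR = 51°  [△QBR]
2. ∠KBQ = 51°  [R on ray BK]
3. ∠BQK = 64°  [△QBK]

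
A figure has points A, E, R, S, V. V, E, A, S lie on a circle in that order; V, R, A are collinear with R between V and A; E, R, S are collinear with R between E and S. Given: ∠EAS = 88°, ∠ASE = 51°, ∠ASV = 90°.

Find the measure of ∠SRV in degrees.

∠SRV = 100°

1. ∠AES = 41°  [△EAS]
2. ∠AVE = 51°  [same arc EA]
3. ∠AEV = 90°  [cyclic VEAS, opposite ∠E+∠S]
4. ∠AVS = 41°  [same arc AS]
5. ∠EAV = 39°  [△VEA]
6. ∠ESV = 39°  [same arc VE]
7. ∠SRV = 100°  [△VRS]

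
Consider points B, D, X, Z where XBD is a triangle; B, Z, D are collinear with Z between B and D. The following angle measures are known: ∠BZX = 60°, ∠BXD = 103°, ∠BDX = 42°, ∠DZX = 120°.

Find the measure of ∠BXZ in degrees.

∠BXZ = 85°

1. ∠DBX = 35°  [△XBD]
2. ∠XBZ = 35°  [Z on ray BD]
3. ∠BXZ = 85°  [△XBZ]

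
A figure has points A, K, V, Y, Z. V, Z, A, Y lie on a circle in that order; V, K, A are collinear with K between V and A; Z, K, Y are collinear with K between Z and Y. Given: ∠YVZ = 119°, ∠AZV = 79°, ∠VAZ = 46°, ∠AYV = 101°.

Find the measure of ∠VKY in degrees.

∠VKY = 70°

1. ∠YAZ = 61°  [cyclic VZAY, opposite ∠V+∠A]
2. ∠AVZ = 55°  [△VZA]
3. ∠VYZ = 46°  [same arc VZ]
4. ∠AYZ = 55°  [same arc ZA]
5. ∠AZY = 64°  [△ZAY]
6. ∠AVY = 64°  [same arc AY]
7. ∠VKY = 70°  [△VKY]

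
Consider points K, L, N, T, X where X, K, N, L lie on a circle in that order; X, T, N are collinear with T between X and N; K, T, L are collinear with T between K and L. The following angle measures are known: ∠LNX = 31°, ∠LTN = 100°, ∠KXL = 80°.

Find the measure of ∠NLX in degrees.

∠NLX = 118°

1. ∠LKX = 31°  [same arc XL]
2. ∠LTX = 80°  [linear pair at T on XN]
3. ∠KLX = 69°  [△XKL]
4. ∠LXN = 31°  [△XTL]
5. ∠NLX = 118°  [△XNL]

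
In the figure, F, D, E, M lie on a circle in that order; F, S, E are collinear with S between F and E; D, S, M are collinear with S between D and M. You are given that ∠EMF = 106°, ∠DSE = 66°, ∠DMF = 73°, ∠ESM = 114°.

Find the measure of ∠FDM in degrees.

1. ∠EDF = 74°  [cyclic FDEM, opposite ∠D+∠M]
2. ∠DSF = 114°  [linear pair at S on FE]
3. ∠DEF = 73°  [same arc FD]
4. ∠DFE = 33°  [△FDE]
5. ∠FDM = 33°  [△FSD]

∠FDM = 33°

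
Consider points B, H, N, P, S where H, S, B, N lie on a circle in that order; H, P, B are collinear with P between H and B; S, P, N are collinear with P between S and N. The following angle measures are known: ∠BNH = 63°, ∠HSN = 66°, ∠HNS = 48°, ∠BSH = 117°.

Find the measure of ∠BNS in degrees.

∠BNS = 15°

1. ∠HBS = 48°  [same arc HS]
2. ∠BHS = 15°  [△HSB]
3. ∠BNS = 15°  [same arc SB]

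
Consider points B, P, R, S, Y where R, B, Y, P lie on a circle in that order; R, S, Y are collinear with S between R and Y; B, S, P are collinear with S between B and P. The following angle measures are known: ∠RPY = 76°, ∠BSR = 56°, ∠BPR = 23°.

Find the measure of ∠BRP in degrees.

1. ∠RBY = 104°  [cyclic RBYP, opposite ∠B+∠P]
2. ∠BYR = 23°  [same arc RB]
3. ∠BRY = 53°  [△RBY]
4. ∠PBR = 71°  [△RSB]
5. ∠BRP = 86°  [△RBP]

∠BRP = 86°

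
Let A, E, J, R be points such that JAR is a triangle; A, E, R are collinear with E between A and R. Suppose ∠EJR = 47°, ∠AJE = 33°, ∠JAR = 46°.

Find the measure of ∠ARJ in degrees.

1. ∠EAJ = 46°  [E on ray AR]
2. ∠AEJ = 101°  [△JAE]
3. ∠JER = 79°  [linear pair at E on AR]
4. ∠ERJ = 54°  [△JER]
5. ∠ARJ = 54°  [E on ray RA]

∠ARJ = 54°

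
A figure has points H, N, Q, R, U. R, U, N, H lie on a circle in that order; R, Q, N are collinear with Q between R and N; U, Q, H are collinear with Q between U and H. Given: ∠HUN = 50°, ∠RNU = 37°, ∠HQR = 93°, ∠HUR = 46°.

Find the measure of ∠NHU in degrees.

1. ∠HQN = 87°  [linear pair at Q on RN]
2. ∠HNR = 46°  [same arc RH]
3. ∠NHU = 47°  [△NQH]

∠NHU = 47°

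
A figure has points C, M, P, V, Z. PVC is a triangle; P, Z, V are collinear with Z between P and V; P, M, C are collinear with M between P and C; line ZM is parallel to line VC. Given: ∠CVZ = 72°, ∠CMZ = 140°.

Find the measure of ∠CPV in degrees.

1. ∠CVP = 72°  [Z on ray VP]
2. ∠PMZ = 40°  [linear pair at M on PC]
3. ∠MZP = 72°  [ZM∥VC, corresponding at Z]
4. ∠MPZ = 68°  [△PZM]
5. ∠CPV = 68°  [Z on PV, M on PC]

∠CPV = 68°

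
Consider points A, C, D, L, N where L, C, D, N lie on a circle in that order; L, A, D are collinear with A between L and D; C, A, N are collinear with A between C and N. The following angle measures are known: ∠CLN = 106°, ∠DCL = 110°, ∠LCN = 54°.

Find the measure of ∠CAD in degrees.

∠CAD = 104°

1. ∠CNL = 20°  [△LCN]
2. ∠DNL = 70°  [cyclic LCDN, opposite ∠C+∠N]
3. ∠LDN = 54°  [same arc LN]
4. ∠CDL = 20°  [same arc LC]
5. ∠DLN = 56°  [△LDN]
6. ∠DCN = 56°  [same arc DN]
7. ∠CAD = 104°  [△CAD]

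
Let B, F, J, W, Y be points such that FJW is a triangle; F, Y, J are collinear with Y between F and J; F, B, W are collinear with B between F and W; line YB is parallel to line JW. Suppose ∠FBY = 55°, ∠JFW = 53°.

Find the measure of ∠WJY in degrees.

∠WJY = 72°

1. ∠FWJ = 55°  [YB∥JW, corresponding at B]
2. ∠FJW = 72°  [△FJW]
3. ∠WJY = 72°  [Y on ray JF]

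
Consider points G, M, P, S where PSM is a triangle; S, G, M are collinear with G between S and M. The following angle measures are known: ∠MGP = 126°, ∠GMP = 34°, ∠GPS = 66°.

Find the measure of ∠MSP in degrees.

1. ∠PGS = 54°  [linear pair at G on SM]
2. ∠GSP = 60°  [△PSG]
3. ∠MSP = 60°  [G on ray SM]

∠MSP = 60°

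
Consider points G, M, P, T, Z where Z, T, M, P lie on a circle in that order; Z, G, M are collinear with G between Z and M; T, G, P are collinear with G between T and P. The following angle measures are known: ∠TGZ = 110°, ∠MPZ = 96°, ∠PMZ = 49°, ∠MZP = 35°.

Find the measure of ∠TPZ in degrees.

1. ∠MGP = 110°  [vertical angles at G]
2. ∠PGZ = 70°  [linear pair at G on ZM]
3. ∠TPZ = 75°  [△ZGP]

∠TPZ = 75°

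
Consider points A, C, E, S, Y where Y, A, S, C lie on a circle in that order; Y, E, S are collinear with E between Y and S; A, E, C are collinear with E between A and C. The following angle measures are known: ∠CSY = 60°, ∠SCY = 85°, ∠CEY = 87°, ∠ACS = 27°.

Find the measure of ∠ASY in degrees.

∠ASY = 58°

1. ∠SAY = 95°  [cyclic YASC, opposite ∠A+∠C]
2. ∠AYS = 27°  [same arc AS]
3. ∠ASY = 58°  [△YAS]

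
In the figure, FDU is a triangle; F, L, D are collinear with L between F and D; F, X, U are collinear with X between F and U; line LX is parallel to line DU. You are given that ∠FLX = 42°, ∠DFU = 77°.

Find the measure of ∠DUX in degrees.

1. ∠FDU = 42°  [LX∥DU, corresponding at L]
2. ∠DUF = 61°  [△FDU]
3. ∠DUX = 61°  [X on ray UF]

∠DUX = 61°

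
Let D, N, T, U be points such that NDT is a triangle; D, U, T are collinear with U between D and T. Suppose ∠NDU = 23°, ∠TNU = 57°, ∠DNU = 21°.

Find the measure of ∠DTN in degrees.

∠DTN = 79°

1. ∠DUN = 136°  [△NDU]
2. ∠NUT = 44°  [linear pair at U on DT]
3. ∠NTU = 79°  [△NUT]
4. ∠DTN = 79°  [U on ray TD]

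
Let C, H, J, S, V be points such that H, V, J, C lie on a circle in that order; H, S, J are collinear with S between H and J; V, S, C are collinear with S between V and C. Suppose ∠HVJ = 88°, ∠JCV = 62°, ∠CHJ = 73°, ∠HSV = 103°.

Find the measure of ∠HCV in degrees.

1. ∠JHV = 62°  [same arc VJ]
2. ∠HJV = 30°  [△HVJ]
3. ∠HCV = 30°  [same arc HV]

∠HCV = 30°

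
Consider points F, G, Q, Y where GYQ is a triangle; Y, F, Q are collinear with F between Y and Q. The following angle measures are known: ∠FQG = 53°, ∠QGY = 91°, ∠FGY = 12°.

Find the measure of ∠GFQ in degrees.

∠GFQ = 48°

1. ∠GQY = 53°  [F on ray QY]
2. ∠GYQ = 36°  [△GYQ]
3. ∠FYG = 36°  [F on ray YQ]
4. ∠GFY = 132°  [△GYF]
5. ∠GFQ = 48°  [linear pair at F on YQ]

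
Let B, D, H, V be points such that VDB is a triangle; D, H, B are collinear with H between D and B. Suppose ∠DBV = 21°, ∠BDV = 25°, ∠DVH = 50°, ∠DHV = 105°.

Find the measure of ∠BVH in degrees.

∠BVH = 84°

1. ∠HBV = 21°  [H on ray BD]
2. ∠BHV = 75°  [linear pair at H on DB]
3. ∠BVH = 84°  [△VHB]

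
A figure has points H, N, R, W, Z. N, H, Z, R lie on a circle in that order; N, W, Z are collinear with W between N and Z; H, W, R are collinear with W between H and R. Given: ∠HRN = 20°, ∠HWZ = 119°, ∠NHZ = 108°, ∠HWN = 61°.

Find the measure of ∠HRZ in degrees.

1. ∠HZN = 20°  [same arc NH]
2. ∠HNZ = 52°  [△NHZ]
3. ∠HRZ = 52°  [same arc HZ]

∠HRZ = 52°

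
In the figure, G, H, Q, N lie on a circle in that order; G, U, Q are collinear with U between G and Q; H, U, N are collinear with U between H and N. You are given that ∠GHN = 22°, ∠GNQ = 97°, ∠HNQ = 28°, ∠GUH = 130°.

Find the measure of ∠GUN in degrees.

∠GUN = 50°

1. ∠GQN = 22°  [same arc GN]
2. ∠NUQ = 130°  [△QUN]
3. ∠GUN = 50°  [linear pair at U on GQ]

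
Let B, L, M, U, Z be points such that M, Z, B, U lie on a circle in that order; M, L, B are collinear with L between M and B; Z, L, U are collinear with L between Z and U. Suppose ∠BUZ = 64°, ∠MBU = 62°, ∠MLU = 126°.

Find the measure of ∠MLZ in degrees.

1. ∠BMZ = 64°  [same arc ZB]
2. ∠MZU = 62°  [same arc MU]
3. ∠MLZ = 54°  [△MLZ]

∠MLZ = 54°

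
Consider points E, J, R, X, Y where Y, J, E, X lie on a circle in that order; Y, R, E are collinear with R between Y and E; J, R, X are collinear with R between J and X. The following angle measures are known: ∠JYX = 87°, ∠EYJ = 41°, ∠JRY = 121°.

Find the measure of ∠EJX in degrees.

1. ∠JEX = 93°  [cyclic YJEX, opposite ∠Y+∠E]
2. ∠EXJ = 41°  [same arc JE]
3. ∠EJX = 46°  [△JEX]

∠EJX = 46°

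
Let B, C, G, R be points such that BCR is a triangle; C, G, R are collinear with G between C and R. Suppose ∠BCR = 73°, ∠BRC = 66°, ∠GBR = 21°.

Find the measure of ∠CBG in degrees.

1. ∠BCG = 73°  [G on ray CR]
2. ∠BRG = 66°  [G on ray RC]
3. ∠BGR = 93°  [△BGR]
4. ∠BGC = 87°  [linear pair at G on CR]
5. ∠CBG = 20°  [△BCG]

∠CBG = 20°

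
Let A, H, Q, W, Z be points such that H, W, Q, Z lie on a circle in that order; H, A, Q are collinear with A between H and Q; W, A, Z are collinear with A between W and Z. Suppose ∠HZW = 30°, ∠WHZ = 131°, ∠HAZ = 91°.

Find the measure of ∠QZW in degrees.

1. ∠HQW = 30°  [same arc HW]
2. ∠WQZ = 49°  [cyclic HWQZ, opposite ∠H+∠Q]
3. ∠QAW = 91°  [vertical angles at A]
4. ∠QWZ = 59°  [△WAQ]
5. ∠QZW = 72°  [△WQZ]

∠QZW = 72°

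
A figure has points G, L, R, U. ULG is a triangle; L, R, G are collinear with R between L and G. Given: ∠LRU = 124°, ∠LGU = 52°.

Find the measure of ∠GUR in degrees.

1. ∠GRU = 56°  [linear pair at R on LG]
2. ∠RGU = 52°  [R on ray GL]
3. ∠GUR = 72°  [△URG]

∠GUR = 72°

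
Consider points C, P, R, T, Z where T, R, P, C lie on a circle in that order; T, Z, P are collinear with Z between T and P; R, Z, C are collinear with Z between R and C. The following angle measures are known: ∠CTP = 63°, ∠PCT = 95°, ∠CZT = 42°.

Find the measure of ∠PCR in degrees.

∠PCR = 20°

1. ∠CPT = 22°  [△TPC]
2. ∠CZP = 138°  [linear pair at Z on TP]
3. ∠PCR = 20°  [△PZC]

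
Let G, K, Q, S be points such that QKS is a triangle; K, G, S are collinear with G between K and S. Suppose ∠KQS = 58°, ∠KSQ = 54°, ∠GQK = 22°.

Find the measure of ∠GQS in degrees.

1. ∠QKS = 68°  [△QKS]
2. ∠GSQ = 54°  [G on ray SK]
3. ∠GKQ = 68°  [G on ray KS]
4. ∠KGQ = 90°  [△QKG]
5. ∠QGS = 90°  [linear pair at G on KS]
6. ∠GQS = 36°  [△QGS]

∠GQS = 36°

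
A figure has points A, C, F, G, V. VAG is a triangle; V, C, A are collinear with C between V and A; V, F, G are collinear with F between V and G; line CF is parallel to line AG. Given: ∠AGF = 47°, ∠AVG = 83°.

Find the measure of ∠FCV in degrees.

1. ∠AGV = 47°  [F on ray GV]
2. ∠GAV = 50°  [△VAG]
3. ∠FCV = 50°  [CF∥AG, corresponding at C]

∠FCV = 50°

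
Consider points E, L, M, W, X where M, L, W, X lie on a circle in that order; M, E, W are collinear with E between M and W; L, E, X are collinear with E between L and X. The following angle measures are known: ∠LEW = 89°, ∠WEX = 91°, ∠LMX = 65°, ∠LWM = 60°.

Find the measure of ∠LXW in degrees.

∠LXW = 34°

1. ∠WLX = 31°  [△LEW]
2. ∠LWX = 115°  [cyclic MLWX, opposite ∠M+∠W]
3. ∠LXW = 34°  [△LWX]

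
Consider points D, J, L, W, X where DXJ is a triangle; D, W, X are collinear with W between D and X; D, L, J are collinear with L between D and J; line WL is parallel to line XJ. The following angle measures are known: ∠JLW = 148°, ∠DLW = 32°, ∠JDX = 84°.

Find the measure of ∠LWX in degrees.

1. ∠DJX = 32°  [WL∥XJ, corresponding at L]
2. ∠DXJ = 64°  [△DXJ]
3. ∠DWL = 64°  [WL∥XJ, corresponding at W]
4. ∠LWX = 116°  [linear pair at W on DX]

∠LWX = 116°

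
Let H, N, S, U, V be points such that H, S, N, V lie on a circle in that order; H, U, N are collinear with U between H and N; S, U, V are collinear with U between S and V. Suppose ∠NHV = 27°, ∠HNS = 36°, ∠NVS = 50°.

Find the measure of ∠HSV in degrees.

∠HSV = 67°

1. ∠NSV = 27°  [same arc NV]
2. ∠NUS = 117°  [△SUN]
3. ∠NHS = 50°  [same arc SN]
4. ∠HUS = 63°  [linear pair at U on HN]
5. ∠HSV = 67°  [△HUS]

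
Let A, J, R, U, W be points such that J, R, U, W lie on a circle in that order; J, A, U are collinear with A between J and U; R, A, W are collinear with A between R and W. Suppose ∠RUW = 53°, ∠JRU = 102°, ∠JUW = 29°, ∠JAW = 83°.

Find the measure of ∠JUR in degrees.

∠JUR = 24°

1. ∠JWU = 78°  [cyclic JRUW, opposite ∠R+∠W]
2. ∠UJW = 73°  [△JUW]
3. ∠RAU = 83°  [vertical angles at A]
4. ∠URW = 73°  [same arc UW]
5. ∠JUR = 24°  [△RAU]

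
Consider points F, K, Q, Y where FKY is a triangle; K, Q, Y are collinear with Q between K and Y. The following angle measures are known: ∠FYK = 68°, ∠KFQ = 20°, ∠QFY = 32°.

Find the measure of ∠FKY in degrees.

1. ∠FYQ = 68°  [Q on ray YK]
2. ∠FQY = 80°  [△FQY]
3. ∠FQK = 100°  [linear pair at Q on KY]
4. ∠FKQ = 60°  [△FKQ]
5. ∠FKY = 60°  [Q on ray KY]

∠FKY = 60°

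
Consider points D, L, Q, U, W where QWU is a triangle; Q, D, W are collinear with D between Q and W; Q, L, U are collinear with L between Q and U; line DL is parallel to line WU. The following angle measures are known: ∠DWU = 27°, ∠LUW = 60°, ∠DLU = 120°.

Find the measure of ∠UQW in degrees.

∠UQW = 93°

1. ∠QWU = 27°  [D on ray WQ]
2. ∠QUW = 60°  [L on ray UQ]
3. ∠UQW = 93°  [△QWU]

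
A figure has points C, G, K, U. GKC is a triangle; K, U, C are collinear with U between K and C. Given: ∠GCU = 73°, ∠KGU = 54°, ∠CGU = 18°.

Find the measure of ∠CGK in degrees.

1. ∠CUG = 89°  [△GUC]
2. ∠GCK = 73°  [U on ray CK]
3. ∠GUK = 91°  [linear pair at U on KC]
4. ∠GKU = 35°  [△GKU]
5. ∠CKG = 35°  [U on ray KC]
6. ∠CGK = 72°  [△GKC]

∠CGK = 72°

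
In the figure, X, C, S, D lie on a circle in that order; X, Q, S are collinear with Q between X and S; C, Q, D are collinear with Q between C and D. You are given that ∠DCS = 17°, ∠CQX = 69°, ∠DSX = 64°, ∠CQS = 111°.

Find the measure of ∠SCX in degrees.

1. ∠DXS = 17°  [same arc SD]
2. ∠SDX = 99°  [△XSD]
3. ∠SCX = 81°  [cyclic XCSD, opposite ∠C+∠D]

∠SCX = 81°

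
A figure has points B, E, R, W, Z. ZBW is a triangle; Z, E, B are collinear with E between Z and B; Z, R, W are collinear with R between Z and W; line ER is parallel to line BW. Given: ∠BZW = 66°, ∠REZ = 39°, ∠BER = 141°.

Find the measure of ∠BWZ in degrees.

∠BWZ = 75°

1. ∠EZR = 66°  [E on ZB, R on ZW]
2. ∠ERZ = 75°  [△ZER]
3. ∠BWZ = 75°  [ER∥BW, corresponding at R]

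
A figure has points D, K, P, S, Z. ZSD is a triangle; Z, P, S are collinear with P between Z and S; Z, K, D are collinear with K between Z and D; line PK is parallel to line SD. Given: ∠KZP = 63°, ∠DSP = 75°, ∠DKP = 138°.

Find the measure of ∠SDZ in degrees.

1. ∠DZS = 63°  [P on ZS, K on ZD]
2. ∠DSZ = 75°  [P on ray SZ]
3. ∠SDZ = 42°  [△ZSD]

∠SDZ = 42°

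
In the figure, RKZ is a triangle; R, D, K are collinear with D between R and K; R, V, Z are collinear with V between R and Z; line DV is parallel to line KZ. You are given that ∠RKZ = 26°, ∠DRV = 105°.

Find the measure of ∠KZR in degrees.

∠KZR = 49°

1. ∠RDV = 26°  [DV∥KZ, corresponding at D]
2. ∠DVR = 49°  [△RDV]
3. ∠KZR = 49°  [DV∥KZ, corresponding at V]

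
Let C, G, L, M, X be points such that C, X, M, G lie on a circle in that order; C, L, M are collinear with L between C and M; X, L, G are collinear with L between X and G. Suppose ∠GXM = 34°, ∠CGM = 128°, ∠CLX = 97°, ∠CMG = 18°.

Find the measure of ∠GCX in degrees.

1. ∠GLM = 97°  [vertical angles at L]
2. ∠MGX = 65°  [△MLG]
3. ∠GMX = 81°  [△XMG]
4. ∠GCX = 99°  [cyclic CXMG, opposite ∠C+∠M]

∠GCX = 99°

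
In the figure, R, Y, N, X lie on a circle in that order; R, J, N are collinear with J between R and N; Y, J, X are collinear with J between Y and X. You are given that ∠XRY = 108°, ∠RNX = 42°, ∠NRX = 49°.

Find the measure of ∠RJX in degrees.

∠RJX = 101°

1. ∠RYX = 42°  [same arc RX]
2. ∠RXY = 30°  [△RYX]
3. ∠RJX = 101°  [△RJX]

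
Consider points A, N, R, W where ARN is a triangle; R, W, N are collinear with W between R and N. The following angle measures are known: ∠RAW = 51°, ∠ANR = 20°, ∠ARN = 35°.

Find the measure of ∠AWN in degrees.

1. ∠ARW = 35°  [W on ray RN]
2. ∠AWR = 94°  [△ARW]
3. ∠AWN = 86°  [linear pair at W on RN]

∠AWN = 86°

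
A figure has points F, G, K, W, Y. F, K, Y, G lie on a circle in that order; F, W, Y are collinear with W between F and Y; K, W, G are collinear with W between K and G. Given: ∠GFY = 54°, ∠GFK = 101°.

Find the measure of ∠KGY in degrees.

∠KGY = 47°

1. ∠GKY = 54°  [same arc YG]
2. ∠GYK = 79°  [cyclic FKYG, opposite ∠F+∠Y]
3. ∠KGY = 47°  [△KYG]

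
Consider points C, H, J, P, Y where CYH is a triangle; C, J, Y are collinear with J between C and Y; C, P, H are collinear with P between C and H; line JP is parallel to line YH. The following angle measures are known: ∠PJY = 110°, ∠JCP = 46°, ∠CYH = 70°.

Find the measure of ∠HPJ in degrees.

∠HPJ = 116°

1. ∠CJP = 70°  [linear pair at J on CY]
2. ∠CPJ = 64°  [△CJP]
3. ∠HPJ = 116°  [linear pair at P on CH]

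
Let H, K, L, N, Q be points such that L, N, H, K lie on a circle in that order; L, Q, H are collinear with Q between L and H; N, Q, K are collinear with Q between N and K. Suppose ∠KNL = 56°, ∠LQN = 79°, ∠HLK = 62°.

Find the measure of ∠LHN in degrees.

∠LHN = 17°

1. ∠HQN = 101°  [linear pair at Q on LH]
2. ∠HNK = 62°  [same arc HK]
3. ∠LHN = 17°  [△NQH]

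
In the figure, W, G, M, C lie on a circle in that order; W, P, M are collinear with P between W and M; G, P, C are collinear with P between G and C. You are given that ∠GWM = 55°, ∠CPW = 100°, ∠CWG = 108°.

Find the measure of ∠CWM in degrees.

∠CWM = 53°

1. ∠GCM = 55°  [same arc GM]
2. ∠CMG = 72°  [cyclic WGMC, opposite ∠W+∠M]
3. ∠CGM = 53°  [△GMC]
4. ∠CWM = 53°  [same arc MC]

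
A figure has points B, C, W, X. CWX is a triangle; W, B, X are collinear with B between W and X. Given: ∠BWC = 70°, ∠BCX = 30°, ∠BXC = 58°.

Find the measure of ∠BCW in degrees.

1. ∠CBX = 92°  [△CBX]
2. ∠CBW = 88°  [linear pair at B on WX]
3. ∠BCW = 22°  [△CWB]

∠BCW = 22°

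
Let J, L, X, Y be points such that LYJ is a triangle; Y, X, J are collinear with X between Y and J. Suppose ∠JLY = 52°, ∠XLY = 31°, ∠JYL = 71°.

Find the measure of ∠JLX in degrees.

∠JLX = 21°

1. ∠LJY = 57°  [△LYJ]
2. ∠LYX = 71°  [X on ray YJ]
3. ∠LJX = 57°  [X on ray JY]
4. ∠LXY = 78°  [△LYX]
5. ∠JXL = 102°  [linear pair at X on YJ]
6. ∠JLX = 21°  [△LXJ]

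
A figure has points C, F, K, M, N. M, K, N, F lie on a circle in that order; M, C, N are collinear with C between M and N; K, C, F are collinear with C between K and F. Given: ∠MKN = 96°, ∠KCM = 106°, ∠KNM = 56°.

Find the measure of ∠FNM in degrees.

1. ∠KMN = 28°  [△MKN]
2. ∠FCN = 106°  [vertical angles at C]
3. ∠KFN = 28°  [same arc KN]
4. ∠FNM = 46°  [△NCF]

∠FNM = 46°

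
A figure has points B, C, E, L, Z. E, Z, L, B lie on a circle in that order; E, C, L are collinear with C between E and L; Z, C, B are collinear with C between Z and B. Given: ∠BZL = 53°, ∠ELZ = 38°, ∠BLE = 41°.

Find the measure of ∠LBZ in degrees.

∠LBZ = 48°

1. ∠LCZ = 89°  [△ZCL]
2. ∠BZE = 41°  [same arc EB]
3. ∠ECZ = 91°  [linear pair at C on EL]
4. ∠LEZ = 48°  [△ECZ]
5. ∠LBZ = 48°  [same arc ZL]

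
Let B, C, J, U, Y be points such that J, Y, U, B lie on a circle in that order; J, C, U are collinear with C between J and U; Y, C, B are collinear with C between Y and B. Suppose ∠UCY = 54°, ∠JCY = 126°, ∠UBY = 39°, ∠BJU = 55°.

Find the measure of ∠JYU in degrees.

1. ∠BCU = 126°  [vertical angles at C]
2. ∠BUJ = 15°  [△UCB]
3. ∠JBU = 110°  [△JUB]
4. ∠JYU = 70°  [cyclic JYUB, opposite ∠Y+∠B]

∠JYU = 70°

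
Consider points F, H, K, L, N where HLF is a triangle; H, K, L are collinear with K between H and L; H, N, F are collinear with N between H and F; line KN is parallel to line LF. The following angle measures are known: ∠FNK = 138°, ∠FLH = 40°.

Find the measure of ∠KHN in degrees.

1. ∠HNK = 42°  [linear pair at N on HF]
2. ∠HKN = 40°  [KN∥LF, corresponding at K]
3. ∠KHN = 98°  [△HKN]

∠KHN = 98°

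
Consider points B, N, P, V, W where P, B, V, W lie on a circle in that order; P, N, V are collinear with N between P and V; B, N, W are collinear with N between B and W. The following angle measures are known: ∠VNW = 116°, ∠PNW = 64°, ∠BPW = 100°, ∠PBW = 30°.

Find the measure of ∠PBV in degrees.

1. ∠BNP = 116°  [vertical angles at N]
2. ∠BWP = 50°  [△PBW]
3. ∠BPV = 34°  [△PNB]
4. ∠BVP = 50°  [same arc PB]
5. ∠PBV = 96°  [△PBV]

∠PBV = 96°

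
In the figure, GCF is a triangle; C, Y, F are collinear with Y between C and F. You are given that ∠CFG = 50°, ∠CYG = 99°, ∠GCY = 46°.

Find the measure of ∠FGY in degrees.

1. ∠GFY = 50°  [Y on ray FC]
2. ∠FYG = 81°  [linear pair at Y on CF]
3. ∠FGY = 49°  [△GYF]

∠FGY = 49°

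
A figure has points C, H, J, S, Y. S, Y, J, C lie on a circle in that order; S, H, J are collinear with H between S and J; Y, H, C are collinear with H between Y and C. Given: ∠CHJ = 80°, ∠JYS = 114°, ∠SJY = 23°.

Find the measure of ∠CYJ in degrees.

1. ∠SHY = 80°  [vertical angles at H]
2. ∠JHY = 100°  [linear pair at H on SJ]
3. ∠CYJ = 57°  [△YHJ]

∠CYJ = 57°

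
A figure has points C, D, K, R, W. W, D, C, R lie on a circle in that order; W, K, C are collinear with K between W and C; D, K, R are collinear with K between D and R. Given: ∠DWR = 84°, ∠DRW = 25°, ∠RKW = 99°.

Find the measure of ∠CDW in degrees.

∠CDW = 127°

1. ∠RDW = 71°  [△WDR]
2. ∠CWR = 56°  [△WKR]
3. ∠RCW = 71°  [same arc WR]
4. ∠CRW = 53°  [△WCR]
5. ∠CDW = 127°  [cyclic WDCR, opposite ∠D+∠R]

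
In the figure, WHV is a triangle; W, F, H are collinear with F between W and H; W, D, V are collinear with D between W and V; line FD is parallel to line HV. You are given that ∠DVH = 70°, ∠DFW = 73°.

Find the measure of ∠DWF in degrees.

1. ∠HVW = 70°  [D on ray VW]
2. ∠VHW = 73°  [FD∥HV, corresponding at F]
3. ∠HWV = 37°  [△WHV]
4. ∠DWF = 37°  [F on WH, D on WV]

∠DWF = 37°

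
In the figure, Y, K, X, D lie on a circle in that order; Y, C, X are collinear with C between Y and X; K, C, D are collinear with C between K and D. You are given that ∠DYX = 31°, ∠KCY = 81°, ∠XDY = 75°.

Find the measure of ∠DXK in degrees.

1. ∠DKX = 31°  [same arc XD]
2. ∠DXY = 74°  [△YXD]
3. ∠DCX = 81°  [vertical angles at C]
4. ∠KDX = 25°  [△XCD]
5. ∠DXK = 124°  [△KXD]

∠DXK = 124°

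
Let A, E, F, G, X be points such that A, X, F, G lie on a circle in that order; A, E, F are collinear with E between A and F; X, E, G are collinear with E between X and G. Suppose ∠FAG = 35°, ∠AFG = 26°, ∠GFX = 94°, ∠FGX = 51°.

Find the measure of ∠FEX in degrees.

1. ∠AXG = 26°  [same arc AG]
2. ∠FAX = 51°  [same arc XF]
3. ∠AEX = 103°  [△AEX]
4. ∠FEX = 77°  [linear pair at E on AF]

∠FEX = 77°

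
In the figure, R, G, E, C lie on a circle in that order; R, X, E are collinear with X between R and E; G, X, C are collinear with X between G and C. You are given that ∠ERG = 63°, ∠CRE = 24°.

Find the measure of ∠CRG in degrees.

1. ∠ECG = 63°  [same arc GE]
2. ∠CGE = 24°  [same arc EC]
3. ∠CEG = 93°  [△GEC]
4. ∠CRG = 87°  [cyclic RGEC, opposite ∠R+∠E]

∠CRG = 87°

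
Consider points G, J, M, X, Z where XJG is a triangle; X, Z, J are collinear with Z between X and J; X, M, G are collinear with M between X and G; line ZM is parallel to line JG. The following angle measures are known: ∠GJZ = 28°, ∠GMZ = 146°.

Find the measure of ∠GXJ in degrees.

∠GXJ = 118°

1. ∠GJX = 28°  [Z on ray JX]
2. ∠XMZ = 34°  [linear pair at M on XG]
3. ∠MZX = 28°  [ZM∥JG, corresponding at Z]
4. ∠MXZ = 118°  [△XZM]
5. ∠GXJ = 118°  [Z on XJ, M on XG]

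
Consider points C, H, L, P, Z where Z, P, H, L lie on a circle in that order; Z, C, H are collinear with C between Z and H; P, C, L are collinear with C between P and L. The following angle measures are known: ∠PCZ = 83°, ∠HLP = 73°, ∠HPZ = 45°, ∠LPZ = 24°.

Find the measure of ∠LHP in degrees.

1. ∠HCP = 97°  [linear pair at C on ZH]
2. ∠HZP = 73°  [△ZCP]
3. ∠PHZ = 62°  [△ZPH]
4. ∠HPL = 21°  [△PCH]
5. ∠LHP = 86°  [△PHL]

∠LHP = 86°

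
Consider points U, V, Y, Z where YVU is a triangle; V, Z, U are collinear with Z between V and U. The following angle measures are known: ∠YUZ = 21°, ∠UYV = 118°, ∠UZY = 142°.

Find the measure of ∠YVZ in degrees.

1. ∠VUY = 21°  [Z on ray UV]
2. ∠UVY = 41°  [△YVU]
3. ∠YVZ = 41°  [Z on ray VU]

∠YVZ = 41°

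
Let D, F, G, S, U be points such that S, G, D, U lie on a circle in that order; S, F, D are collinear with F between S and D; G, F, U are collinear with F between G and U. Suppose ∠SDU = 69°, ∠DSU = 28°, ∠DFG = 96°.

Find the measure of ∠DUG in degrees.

∠DUG = 27°

1. ∠SGU = 69°  [same arc SU]
2. ∠GFS = 84°  [linear pair at F on SD]
3. ∠DSG = 27°  [△SFG]
4. ∠DUG = 27°  [same arc GD]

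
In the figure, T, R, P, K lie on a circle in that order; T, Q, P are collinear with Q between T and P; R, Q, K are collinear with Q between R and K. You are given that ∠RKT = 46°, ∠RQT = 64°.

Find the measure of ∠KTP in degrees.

1. ∠RPT = 46°  [same arc TR]
2. ∠PQR = 116°  [linear pair at Q on TP]
3. ∠KRP = 18°  [△RQP]
4. ∠KTP = 18°  [same arc PK]

∠KTP = 18°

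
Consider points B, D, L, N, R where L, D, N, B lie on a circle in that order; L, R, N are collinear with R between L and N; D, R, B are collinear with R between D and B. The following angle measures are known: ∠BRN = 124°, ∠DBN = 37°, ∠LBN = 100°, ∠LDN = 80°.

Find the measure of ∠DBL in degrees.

∠DBL = 63°

1. ∠BRL = 56°  [linear pair at R on LN]
2. ∠BNL = 19°  [△NRB]
3. ∠BLN = 61°  [△LNB]
4. ∠DBL = 63°  [△LRB]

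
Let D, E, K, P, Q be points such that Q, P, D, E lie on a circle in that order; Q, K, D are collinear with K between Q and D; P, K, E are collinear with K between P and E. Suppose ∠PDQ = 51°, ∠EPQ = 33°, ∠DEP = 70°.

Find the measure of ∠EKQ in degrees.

1. ∠EDQ = 33°  [same arc QE]
2. ∠DKE = 77°  [△DKE]
3. ∠EKQ = 103°  [linear pair at K on QD]

∠EKQ = 103°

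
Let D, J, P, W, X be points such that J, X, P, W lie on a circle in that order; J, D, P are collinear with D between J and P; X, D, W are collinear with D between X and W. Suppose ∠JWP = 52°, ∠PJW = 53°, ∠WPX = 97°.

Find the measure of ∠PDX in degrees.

∠PDX = 105°

1. ∠JPW = 75°  [△JPW]
2. ∠PXW = 53°  [same arc PW]
3. ∠PWX = 30°  [△XPW]
4. ∠JXW = 75°  [same arc JW]
5. ∠PJX = 30°  [same arc XP]
6. ∠JDX = 75°  [△JDX]
7. ∠PDX = 105°  [linear pair at D on JP]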